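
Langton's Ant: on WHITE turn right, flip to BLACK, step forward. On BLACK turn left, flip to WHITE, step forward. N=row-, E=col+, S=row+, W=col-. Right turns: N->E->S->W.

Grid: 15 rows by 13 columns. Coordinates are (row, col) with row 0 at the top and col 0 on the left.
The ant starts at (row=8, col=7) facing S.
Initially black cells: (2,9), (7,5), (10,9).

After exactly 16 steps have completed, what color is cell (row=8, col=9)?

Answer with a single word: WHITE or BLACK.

Step 1: on WHITE (8,7): turn R to W, flip to black, move to (8,6). |black|=4
Step 2: on WHITE (8,6): turn R to N, flip to black, move to (7,6). |black|=5
Step 3: on WHITE (7,6): turn R to E, flip to black, move to (7,7). |black|=6
Step 4: on WHITE (7,7): turn R to S, flip to black, move to (8,7). |black|=7
Step 5: on BLACK (8,7): turn L to E, flip to white, move to (8,8). |black|=6
Step 6: on WHITE (8,8): turn R to S, flip to black, move to (9,8). |black|=7
Step 7: on WHITE (9,8): turn R to W, flip to black, move to (9,7). |black|=8
Step 8: on WHITE (9,7): turn R to N, flip to black, move to (8,7). |black|=9
Step 9: on WHITE (8,7): turn R to E, flip to black, move to (8,8). |black|=10
Step 10: on BLACK (8,8): turn L to N, flip to white, move to (7,8). |black|=9
Step 11: on WHITE (7,8): turn R to E, flip to black, move to (7,9). |black|=10
Step 12: on WHITE (7,9): turn R to S, flip to black, move to (8,9). |black|=11
Step 13: on WHITE (8,9): turn R to W, flip to black, move to (8,8). |black|=12
Step 14: on WHITE (8,8): turn R to N, flip to black, move to (7,8). |black|=13
Step 15: on BLACK (7,8): turn L to W, flip to white, move to (7,7). |black|=12
Step 16: on BLACK (7,7): turn L to S, flip to white, move to (8,7). |black|=11

Answer: BLACK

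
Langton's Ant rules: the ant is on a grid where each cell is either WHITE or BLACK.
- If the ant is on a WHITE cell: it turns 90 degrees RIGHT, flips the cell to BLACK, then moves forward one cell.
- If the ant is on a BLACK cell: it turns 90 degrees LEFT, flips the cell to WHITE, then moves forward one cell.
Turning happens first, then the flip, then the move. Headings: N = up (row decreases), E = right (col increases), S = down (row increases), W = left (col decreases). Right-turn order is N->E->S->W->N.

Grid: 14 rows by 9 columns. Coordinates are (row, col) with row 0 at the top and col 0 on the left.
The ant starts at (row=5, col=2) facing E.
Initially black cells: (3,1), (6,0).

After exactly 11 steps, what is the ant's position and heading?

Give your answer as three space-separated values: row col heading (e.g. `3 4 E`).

Answer: 3 1 N

Derivation:
Step 1: on WHITE (5,2): turn R to S, flip to black, move to (6,2). |black|=3
Step 2: on WHITE (6,2): turn R to W, flip to black, move to (6,1). |black|=4
Step 3: on WHITE (6,1): turn R to N, flip to black, move to (5,1). |black|=5
Step 4: on WHITE (5,1): turn R to E, flip to black, move to (5,2). |black|=6
Step 5: on BLACK (5,2): turn L to N, flip to white, move to (4,2). |black|=5
Step 6: on WHITE (4,2): turn R to E, flip to black, move to (4,3). |black|=6
Step 7: on WHITE (4,3): turn R to S, flip to black, move to (5,3). |black|=7
Step 8: on WHITE (5,3): turn R to W, flip to black, move to (5,2). |black|=8
Step 9: on WHITE (5,2): turn R to N, flip to black, move to (4,2). |black|=9
Step 10: on BLACK (4,2): turn L to W, flip to white, move to (4,1). |black|=8
Step 11: on WHITE (4,1): turn R to N, flip to black, move to (3,1). |black|=9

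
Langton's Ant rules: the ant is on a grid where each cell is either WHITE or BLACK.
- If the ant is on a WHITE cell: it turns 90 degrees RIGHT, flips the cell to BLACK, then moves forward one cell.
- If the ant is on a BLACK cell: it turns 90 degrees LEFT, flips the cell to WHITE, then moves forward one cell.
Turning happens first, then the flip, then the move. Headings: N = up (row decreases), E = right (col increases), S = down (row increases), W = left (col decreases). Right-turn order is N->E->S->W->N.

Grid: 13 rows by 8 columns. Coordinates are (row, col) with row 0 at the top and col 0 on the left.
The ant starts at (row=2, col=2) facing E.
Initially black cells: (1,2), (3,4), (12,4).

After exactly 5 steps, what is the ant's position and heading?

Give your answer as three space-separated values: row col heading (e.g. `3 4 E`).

Step 1: on WHITE (2,2): turn R to S, flip to black, move to (3,2). |black|=4
Step 2: on WHITE (3,2): turn R to W, flip to black, move to (3,1). |black|=5
Step 3: on WHITE (3,1): turn R to N, flip to black, move to (2,1). |black|=6
Step 4: on WHITE (2,1): turn R to E, flip to black, move to (2,2). |black|=7
Step 5: on BLACK (2,2): turn L to N, flip to white, move to (1,2). |black|=6

Answer: 1 2 N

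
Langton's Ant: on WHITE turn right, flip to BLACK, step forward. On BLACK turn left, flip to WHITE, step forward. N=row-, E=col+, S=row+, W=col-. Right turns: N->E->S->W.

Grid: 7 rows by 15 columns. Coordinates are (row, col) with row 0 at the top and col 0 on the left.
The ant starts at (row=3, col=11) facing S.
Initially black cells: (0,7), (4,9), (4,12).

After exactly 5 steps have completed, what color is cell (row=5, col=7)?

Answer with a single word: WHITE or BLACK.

Answer: WHITE

Derivation:
Step 1: on WHITE (3,11): turn R to W, flip to black, move to (3,10). |black|=4
Step 2: on WHITE (3,10): turn R to N, flip to black, move to (2,10). |black|=5
Step 3: on WHITE (2,10): turn R to E, flip to black, move to (2,11). |black|=6
Step 4: on WHITE (2,11): turn R to S, flip to black, move to (3,11). |black|=7
Step 5: on BLACK (3,11): turn L to E, flip to white, move to (3,12). |black|=6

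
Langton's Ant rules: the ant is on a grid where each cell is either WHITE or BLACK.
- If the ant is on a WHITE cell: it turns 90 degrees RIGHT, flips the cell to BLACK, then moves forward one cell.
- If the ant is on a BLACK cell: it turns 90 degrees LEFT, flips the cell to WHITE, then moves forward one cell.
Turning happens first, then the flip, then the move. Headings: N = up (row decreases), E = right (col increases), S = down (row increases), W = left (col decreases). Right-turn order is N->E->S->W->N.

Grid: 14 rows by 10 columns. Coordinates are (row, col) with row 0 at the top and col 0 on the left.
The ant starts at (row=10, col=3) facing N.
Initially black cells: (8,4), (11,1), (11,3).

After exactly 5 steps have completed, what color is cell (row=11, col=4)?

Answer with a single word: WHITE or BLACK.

Step 1: on WHITE (10,3): turn R to E, flip to black, move to (10,4). |black|=4
Step 2: on WHITE (10,4): turn R to S, flip to black, move to (11,4). |black|=5
Step 3: on WHITE (11,4): turn R to W, flip to black, move to (11,3). |black|=6
Step 4: on BLACK (11,3): turn L to S, flip to white, move to (12,3). |black|=5
Step 5: on WHITE (12,3): turn R to W, flip to black, move to (12,2). |black|=6

Answer: BLACK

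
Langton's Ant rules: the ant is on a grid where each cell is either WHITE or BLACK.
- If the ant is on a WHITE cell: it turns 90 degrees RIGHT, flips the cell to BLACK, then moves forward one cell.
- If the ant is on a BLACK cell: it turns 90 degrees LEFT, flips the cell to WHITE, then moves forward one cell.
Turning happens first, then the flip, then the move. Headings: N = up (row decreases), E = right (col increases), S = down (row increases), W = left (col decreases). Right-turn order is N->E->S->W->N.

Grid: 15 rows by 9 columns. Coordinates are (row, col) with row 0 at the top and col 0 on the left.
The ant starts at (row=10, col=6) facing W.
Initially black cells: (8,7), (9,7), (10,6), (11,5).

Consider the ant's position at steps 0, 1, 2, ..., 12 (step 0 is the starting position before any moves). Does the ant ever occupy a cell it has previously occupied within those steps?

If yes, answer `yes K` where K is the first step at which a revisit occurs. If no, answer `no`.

Answer: yes 6

Derivation:
Step 1: on BLACK (10,6): turn L to S, flip to white, move to (11,6). |black|=3 — new cell
Step 2: on WHITE (11,6): turn R to W, flip to black, move to (11,5). |black|=4 — new cell
Step 3: on BLACK (11,5): turn L to S, flip to white, move to (12,5). |black|=3 — new cell
Step 4: on WHITE (12,5): turn R to W, flip to black, move to (12,4). |black|=4 — new cell
Step 5: on WHITE (12,4): turn R to N, flip to black, move to (11,4). |black|=5 — new cell
Step 6: on WHITE (11,4): turn R to E, flip to black, move to (11,5). |black|=6 — REVISIT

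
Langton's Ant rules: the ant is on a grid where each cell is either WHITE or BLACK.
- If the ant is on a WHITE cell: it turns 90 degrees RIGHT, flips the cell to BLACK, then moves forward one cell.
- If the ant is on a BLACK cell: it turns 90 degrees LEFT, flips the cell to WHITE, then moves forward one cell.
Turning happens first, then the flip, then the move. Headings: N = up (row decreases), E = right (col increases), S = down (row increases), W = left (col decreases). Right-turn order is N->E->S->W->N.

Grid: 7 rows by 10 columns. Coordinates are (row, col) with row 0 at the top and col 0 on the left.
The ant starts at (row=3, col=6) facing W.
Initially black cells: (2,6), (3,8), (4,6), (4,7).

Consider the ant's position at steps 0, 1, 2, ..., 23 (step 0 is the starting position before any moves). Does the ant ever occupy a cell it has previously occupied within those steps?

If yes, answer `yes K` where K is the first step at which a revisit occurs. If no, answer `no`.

Answer: yes 5

Derivation:
Step 1: on WHITE (3,6): turn R to N, flip to black, move to (2,6). |black|=5 — new cell
Step 2: on BLACK (2,6): turn L to W, flip to white, move to (2,5). |black|=4 — new cell
Step 3: on WHITE (2,5): turn R to N, flip to black, move to (1,5). |black|=5 — new cell
Step 4: on WHITE (1,5): turn R to E, flip to black, move to (1,6). |black|=6 — new cell
Step 5: on WHITE (1,6): turn R to S, flip to black, move to (2,6). |black|=7 — REVISIT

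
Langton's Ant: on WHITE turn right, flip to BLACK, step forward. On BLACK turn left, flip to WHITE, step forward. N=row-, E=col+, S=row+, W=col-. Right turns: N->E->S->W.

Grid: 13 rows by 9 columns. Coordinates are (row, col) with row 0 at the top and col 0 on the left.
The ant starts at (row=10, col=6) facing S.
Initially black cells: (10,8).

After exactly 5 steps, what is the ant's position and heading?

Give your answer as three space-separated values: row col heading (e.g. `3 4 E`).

Answer: 10 7 E

Derivation:
Step 1: on WHITE (10,6): turn R to W, flip to black, move to (10,5). |black|=2
Step 2: on WHITE (10,5): turn R to N, flip to black, move to (9,5). |black|=3
Step 3: on WHITE (9,5): turn R to E, flip to black, move to (9,6). |black|=4
Step 4: on WHITE (9,6): turn R to S, flip to black, move to (10,6). |black|=5
Step 5: on BLACK (10,6): turn L to E, flip to white, move to (10,7). |black|=4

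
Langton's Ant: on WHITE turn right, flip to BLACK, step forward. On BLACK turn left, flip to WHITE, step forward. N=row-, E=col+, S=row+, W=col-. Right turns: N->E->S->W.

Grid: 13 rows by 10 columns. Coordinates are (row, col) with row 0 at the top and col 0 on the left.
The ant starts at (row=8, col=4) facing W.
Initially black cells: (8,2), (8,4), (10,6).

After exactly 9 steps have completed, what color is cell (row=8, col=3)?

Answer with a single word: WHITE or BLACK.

Step 1: on BLACK (8,4): turn L to S, flip to white, move to (9,4). |black|=2
Step 2: on WHITE (9,4): turn R to W, flip to black, move to (9,3). |black|=3
Step 3: on WHITE (9,3): turn R to N, flip to black, move to (8,3). |black|=4
Step 4: on WHITE (8,3): turn R to E, flip to black, move to (8,4). |black|=5
Step 5: on WHITE (8,4): turn R to S, flip to black, move to (9,4). |black|=6
Step 6: on BLACK (9,4): turn L to E, flip to white, move to (9,5). |black|=5
Step 7: on WHITE (9,5): turn R to S, flip to black, move to (10,5). |black|=6
Step 8: on WHITE (10,5): turn R to W, flip to black, move to (10,4). |black|=7
Step 9: on WHITE (10,4): turn R to N, flip to black, move to (9,4). |black|=8

Answer: BLACK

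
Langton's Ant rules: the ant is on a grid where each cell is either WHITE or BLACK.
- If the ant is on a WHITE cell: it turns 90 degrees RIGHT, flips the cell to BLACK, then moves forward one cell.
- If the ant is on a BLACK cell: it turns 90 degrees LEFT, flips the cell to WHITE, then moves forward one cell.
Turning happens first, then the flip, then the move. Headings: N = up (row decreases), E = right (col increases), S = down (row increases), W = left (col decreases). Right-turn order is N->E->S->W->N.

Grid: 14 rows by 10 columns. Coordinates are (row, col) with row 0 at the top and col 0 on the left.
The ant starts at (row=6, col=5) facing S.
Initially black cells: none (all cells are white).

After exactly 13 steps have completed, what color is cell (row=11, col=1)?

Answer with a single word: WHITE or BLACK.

Answer: WHITE

Derivation:
Step 1: on WHITE (6,5): turn R to W, flip to black, move to (6,4). |black|=1
Step 2: on WHITE (6,4): turn R to N, flip to black, move to (5,4). |black|=2
Step 3: on WHITE (5,4): turn R to E, flip to black, move to (5,5). |black|=3
Step 4: on WHITE (5,5): turn R to S, flip to black, move to (6,5). |black|=4
Step 5: on BLACK (6,5): turn L to E, flip to white, move to (6,6). |black|=3
Step 6: on WHITE (6,6): turn R to S, flip to black, move to (7,6). |black|=4
Step 7: on WHITE (7,6): turn R to W, flip to black, move to (7,5). |black|=5
Step 8: on WHITE (7,5): turn R to N, flip to black, move to (6,5). |black|=6
Step 9: on WHITE (6,5): turn R to E, flip to black, move to (6,6). |black|=7
Step 10: on BLACK (6,6): turn L to N, flip to white, move to (5,6). |black|=6
Step 11: on WHITE (5,6): turn R to E, flip to black, move to (5,7). |black|=7
Step 12: on WHITE (5,7): turn R to S, flip to black, move to (6,7). |black|=8
Step 13: on WHITE (6,7): turn R to W, flip to black, move to (6,6). |black|=9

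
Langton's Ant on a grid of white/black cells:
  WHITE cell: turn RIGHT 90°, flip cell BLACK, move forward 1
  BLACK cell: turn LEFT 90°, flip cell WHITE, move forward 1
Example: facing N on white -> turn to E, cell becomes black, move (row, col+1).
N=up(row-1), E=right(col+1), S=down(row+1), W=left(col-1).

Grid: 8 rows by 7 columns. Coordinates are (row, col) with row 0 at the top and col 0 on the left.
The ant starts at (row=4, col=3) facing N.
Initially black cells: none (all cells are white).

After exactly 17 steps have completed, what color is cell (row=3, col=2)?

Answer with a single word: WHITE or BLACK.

Answer: BLACK

Derivation:
Step 1: on WHITE (4,3): turn R to E, flip to black, move to (4,4). |black|=1
Step 2: on WHITE (4,4): turn R to S, flip to black, move to (5,4). |black|=2
Step 3: on WHITE (5,4): turn R to W, flip to black, move to (5,3). |black|=3
Step 4: on WHITE (5,3): turn R to N, flip to black, move to (4,3). |black|=4
Step 5: on BLACK (4,3): turn L to W, flip to white, move to (4,2). |black|=3
Step 6: on WHITE (4,2): turn R to N, flip to black, move to (3,2). |black|=4
Step 7: on WHITE (3,2): turn R to E, flip to black, move to (3,3). |black|=5
Step 8: on WHITE (3,3): turn R to S, flip to black, move to (4,3). |black|=6
Step 9: on WHITE (4,3): turn R to W, flip to black, move to (4,2). |black|=7
Step 10: on BLACK (4,2): turn L to S, flip to white, move to (5,2). |black|=6
Step 11: on WHITE (5,2): turn R to W, flip to black, move to (5,1). |black|=7
Step 12: on WHITE (5,1): turn R to N, flip to black, move to (4,1). |black|=8
Step 13: on WHITE (4,1): turn R to E, flip to black, move to (4,2). |black|=9
Step 14: on WHITE (4,2): turn R to S, flip to black, move to (5,2). |black|=10
Step 15: on BLACK (5,2): turn L to E, flip to white, move to (5,3). |black|=9
Step 16: on BLACK (5,3): turn L to N, flip to white, move to (4,3). |black|=8
Step 17: on BLACK (4,3): turn L to W, flip to white, move to (4,2). |black|=7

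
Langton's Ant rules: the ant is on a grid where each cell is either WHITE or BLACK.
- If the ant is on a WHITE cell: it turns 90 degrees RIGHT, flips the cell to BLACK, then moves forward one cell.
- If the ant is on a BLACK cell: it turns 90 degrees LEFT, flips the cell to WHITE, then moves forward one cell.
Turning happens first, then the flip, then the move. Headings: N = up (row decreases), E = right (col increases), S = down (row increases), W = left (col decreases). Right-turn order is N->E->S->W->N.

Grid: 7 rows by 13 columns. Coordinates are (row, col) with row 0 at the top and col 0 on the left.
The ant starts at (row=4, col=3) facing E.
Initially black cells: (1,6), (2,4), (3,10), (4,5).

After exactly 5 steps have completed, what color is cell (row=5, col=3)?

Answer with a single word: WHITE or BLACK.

Step 1: on WHITE (4,3): turn R to S, flip to black, move to (5,3). |black|=5
Step 2: on WHITE (5,3): turn R to W, flip to black, move to (5,2). |black|=6
Step 3: on WHITE (5,2): turn R to N, flip to black, move to (4,2). |black|=7
Step 4: on WHITE (4,2): turn R to E, flip to black, move to (4,3). |black|=8
Step 5: on BLACK (4,3): turn L to N, flip to white, move to (3,3). |black|=7

Answer: BLACK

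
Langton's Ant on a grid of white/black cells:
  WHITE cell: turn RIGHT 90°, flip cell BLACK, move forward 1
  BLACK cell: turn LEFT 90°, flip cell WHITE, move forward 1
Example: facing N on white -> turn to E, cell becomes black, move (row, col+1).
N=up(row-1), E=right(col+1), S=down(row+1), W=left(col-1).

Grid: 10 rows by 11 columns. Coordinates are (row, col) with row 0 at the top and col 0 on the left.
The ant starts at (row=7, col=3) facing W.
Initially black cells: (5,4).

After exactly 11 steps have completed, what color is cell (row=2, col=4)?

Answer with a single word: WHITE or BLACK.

Answer: WHITE

Derivation:
Step 1: on WHITE (7,3): turn R to N, flip to black, move to (6,3). |black|=2
Step 2: on WHITE (6,3): turn R to E, flip to black, move to (6,4). |black|=3
Step 3: on WHITE (6,4): turn R to S, flip to black, move to (7,4). |black|=4
Step 4: on WHITE (7,4): turn R to W, flip to black, move to (7,3). |black|=5
Step 5: on BLACK (7,3): turn L to S, flip to white, move to (8,3). |black|=4
Step 6: on WHITE (8,3): turn R to W, flip to black, move to (8,2). |black|=5
Step 7: on WHITE (8,2): turn R to N, flip to black, move to (7,2). |black|=6
Step 8: on WHITE (7,2): turn R to E, flip to black, move to (7,3). |black|=7
Step 9: on WHITE (7,3): turn R to S, flip to black, move to (8,3). |black|=8
Step 10: on BLACK (8,3): turn L to E, flip to white, move to (8,4). |black|=7
Step 11: on WHITE (8,4): turn R to S, flip to black, move to (9,4). |black|=8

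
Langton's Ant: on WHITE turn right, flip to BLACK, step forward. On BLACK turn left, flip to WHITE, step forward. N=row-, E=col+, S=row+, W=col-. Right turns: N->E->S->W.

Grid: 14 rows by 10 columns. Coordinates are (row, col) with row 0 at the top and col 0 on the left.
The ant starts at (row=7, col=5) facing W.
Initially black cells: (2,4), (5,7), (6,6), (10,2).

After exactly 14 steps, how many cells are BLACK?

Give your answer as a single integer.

Answer: 12

Derivation:
Step 1: on WHITE (7,5): turn R to N, flip to black, move to (6,5). |black|=5
Step 2: on WHITE (6,5): turn R to E, flip to black, move to (6,6). |black|=6
Step 3: on BLACK (6,6): turn L to N, flip to white, move to (5,6). |black|=5
Step 4: on WHITE (5,6): turn R to E, flip to black, move to (5,7). |black|=6
Step 5: on BLACK (5,7): turn L to N, flip to white, move to (4,7). |black|=5
Step 6: on WHITE (4,7): turn R to E, flip to black, move to (4,8). |black|=6
Step 7: on WHITE (4,8): turn R to S, flip to black, move to (5,8). |black|=7
Step 8: on WHITE (5,8): turn R to W, flip to black, move to (5,7). |black|=8
Step 9: on WHITE (5,7): turn R to N, flip to black, move to (4,7). |black|=9
Step 10: on BLACK (4,7): turn L to W, flip to white, move to (4,6). |black|=8
Step 11: on WHITE (4,6): turn R to N, flip to black, move to (3,6). |black|=9
Step 12: on WHITE (3,6): turn R to E, flip to black, move to (3,7). |black|=10
Step 13: on WHITE (3,7): turn R to S, flip to black, move to (4,7). |black|=11
Step 14: on WHITE (4,7): turn R to W, flip to black, move to (4,6). |black|=12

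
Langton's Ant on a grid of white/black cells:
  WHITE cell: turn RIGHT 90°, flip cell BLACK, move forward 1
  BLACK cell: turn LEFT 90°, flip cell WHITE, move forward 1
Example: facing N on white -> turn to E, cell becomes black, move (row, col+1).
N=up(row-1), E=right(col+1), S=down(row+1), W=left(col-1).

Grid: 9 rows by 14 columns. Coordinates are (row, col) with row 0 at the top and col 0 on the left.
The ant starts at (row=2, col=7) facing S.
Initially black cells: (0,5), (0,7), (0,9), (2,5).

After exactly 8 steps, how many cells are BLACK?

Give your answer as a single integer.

Answer: 10

Derivation:
Step 1: on WHITE (2,7): turn R to W, flip to black, move to (2,6). |black|=5
Step 2: on WHITE (2,6): turn R to N, flip to black, move to (1,6). |black|=6
Step 3: on WHITE (1,6): turn R to E, flip to black, move to (1,7). |black|=7
Step 4: on WHITE (1,7): turn R to S, flip to black, move to (2,7). |black|=8
Step 5: on BLACK (2,7): turn L to E, flip to white, move to (2,8). |black|=7
Step 6: on WHITE (2,8): turn R to S, flip to black, move to (3,8). |black|=8
Step 7: on WHITE (3,8): turn R to W, flip to black, move to (3,7). |black|=9
Step 8: on WHITE (3,7): turn R to N, flip to black, move to (2,7). |black|=10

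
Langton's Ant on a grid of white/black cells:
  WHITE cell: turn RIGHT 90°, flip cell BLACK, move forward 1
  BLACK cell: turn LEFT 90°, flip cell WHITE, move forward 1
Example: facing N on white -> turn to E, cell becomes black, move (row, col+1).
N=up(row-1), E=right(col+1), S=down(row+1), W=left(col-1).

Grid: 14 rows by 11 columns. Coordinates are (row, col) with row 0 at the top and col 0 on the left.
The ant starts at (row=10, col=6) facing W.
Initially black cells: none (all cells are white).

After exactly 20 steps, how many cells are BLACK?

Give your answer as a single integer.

Answer: 6

Derivation:
Step 1: on WHITE (10,6): turn R to N, flip to black, move to (9,6). |black|=1
Step 2: on WHITE (9,6): turn R to E, flip to black, move to (9,7). |black|=2
Step 3: on WHITE (9,7): turn R to S, flip to black, move to (10,7). |black|=3
Step 4: on WHITE (10,7): turn R to W, flip to black, move to (10,6). |black|=4
Step 5: on BLACK (10,6): turn L to S, flip to white, move to (11,6). |black|=3
Step 6: on WHITE (11,6): turn R to W, flip to black, move to (11,5). |black|=4
Step 7: on WHITE (11,5): turn R to N, flip to black, move to (10,5). |black|=5
Step 8: on WHITE (10,5): turn R to E, flip to black, move to (10,6). |black|=6
Step 9: on WHITE (10,6): turn R to S, flip to black, move to (11,6). |black|=7
Step 10: on BLACK (11,6): turn L to E, flip to white, move to (11,7). |black|=6
Step 11: on WHITE (11,7): turn R to S, flip to black, move to (12,7). |black|=7
Step 12: on WHITE (12,7): turn R to W, flip to black, move to (12,6). |black|=8
Step 13: on WHITE (12,6): turn R to N, flip to black, move to (11,6). |black|=9
Step 14: on WHITE (11,6): turn R to E, flip to black, move to (11,7). |black|=10
Step 15: on BLACK (11,7): turn L to N, flip to white, move to (10,7). |black|=9
Step 16: on BLACK (10,7): turn L to W, flip to white, move to (10,6). |black|=8
Step 17: on BLACK (10,6): turn L to S, flip to white, move to (11,6). |black|=7
Step 18: on BLACK (11,6): turn L to E, flip to white, move to (11,7). |black|=6
Step 19: on WHITE (11,7): turn R to S, flip to black, move to (12,7). |black|=7
Step 20: on BLACK (12,7): turn L to E, flip to white, move to (12,8). |black|=6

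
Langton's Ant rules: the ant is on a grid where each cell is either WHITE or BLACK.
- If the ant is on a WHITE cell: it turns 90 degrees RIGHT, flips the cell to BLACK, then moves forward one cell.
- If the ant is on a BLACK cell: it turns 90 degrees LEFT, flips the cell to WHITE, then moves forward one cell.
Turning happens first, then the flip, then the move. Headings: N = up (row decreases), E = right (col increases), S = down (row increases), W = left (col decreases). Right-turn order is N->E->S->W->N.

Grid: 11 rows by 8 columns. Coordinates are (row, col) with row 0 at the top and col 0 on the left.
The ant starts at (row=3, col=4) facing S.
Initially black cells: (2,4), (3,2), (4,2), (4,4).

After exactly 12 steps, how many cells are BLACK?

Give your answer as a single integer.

Step 1: on WHITE (3,4): turn R to W, flip to black, move to (3,3). |black|=5
Step 2: on WHITE (3,3): turn R to N, flip to black, move to (2,3). |black|=6
Step 3: on WHITE (2,3): turn R to E, flip to black, move to (2,4). |black|=7
Step 4: on BLACK (2,4): turn L to N, flip to white, move to (1,4). |black|=6
Step 5: on WHITE (1,4): turn R to E, flip to black, move to (1,5). |black|=7
Step 6: on WHITE (1,5): turn R to S, flip to black, move to (2,5). |black|=8
Step 7: on WHITE (2,5): turn R to W, flip to black, move to (2,4). |black|=9
Step 8: on WHITE (2,4): turn R to N, flip to black, move to (1,4). |black|=10
Step 9: on BLACK (1,4): turn L to W, flip to white, move to (1,3). |black|=9
Step 10: on WHITE (1,3): turn R to N, flip to black, move to (0,3). |black|=10
Step 11: on WHITE (0,3): turn R to E, flip to black, move to (0,4). |black|=11
Step 12: on WHITE (0,4): turn R to S, flip to black, move to (1,4). |black|=12

Answer: 12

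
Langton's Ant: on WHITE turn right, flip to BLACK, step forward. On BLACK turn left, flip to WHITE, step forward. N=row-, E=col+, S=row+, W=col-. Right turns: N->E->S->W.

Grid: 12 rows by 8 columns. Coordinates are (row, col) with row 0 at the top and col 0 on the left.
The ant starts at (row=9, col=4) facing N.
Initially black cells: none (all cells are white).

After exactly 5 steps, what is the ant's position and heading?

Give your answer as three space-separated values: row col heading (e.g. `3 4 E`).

Answer: 9 3 W

Derivation:
Step 1: on WHITE (9,4): turn R to E, flip to black, move to (9,5). |black|=1
Step 2: on WHITE (9,5): turn R to S, flip to black, move to (10,5). |black|=2
Step 3: on WHITE (10,5): turn R to W, flip to black, move to (10,4). |black|=3
Step 4: on WHITE (10,4): turn R to N, flip to black, move to (9,4). |black|=4
Step 5: on BLACK (9,4): turn L to W, flip to white, move to (9,3). |black|=3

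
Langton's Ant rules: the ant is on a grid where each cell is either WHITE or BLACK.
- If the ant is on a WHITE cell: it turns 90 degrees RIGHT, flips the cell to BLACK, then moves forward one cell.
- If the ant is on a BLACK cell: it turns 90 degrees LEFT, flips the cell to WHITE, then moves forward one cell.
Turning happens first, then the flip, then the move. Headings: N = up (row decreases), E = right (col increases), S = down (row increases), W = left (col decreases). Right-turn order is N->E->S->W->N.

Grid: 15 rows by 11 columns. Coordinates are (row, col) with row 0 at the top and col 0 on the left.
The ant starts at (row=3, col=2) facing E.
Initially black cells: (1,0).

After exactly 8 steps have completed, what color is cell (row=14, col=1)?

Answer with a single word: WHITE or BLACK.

Step 1: on WHITE (3,2): turn R to S, flip to black, move to (4,2). |black|=2
Step 2: on WHITE (4,2): turn R to W, flip to black, move to (4,1). |black|=3
Step 3: on WHITE (4,1): turn R to N, flip to black, move to (3,1). |black|=4
Step 4: on WHITE (3,1): turn R to E, flip to black, move to (3,2). |black|=5
Step 5: on BLACK (3,2): turn L to N, flip to white, move to (2,2). |black|=4
Step 6: on WHITE (2,2): turn R to E, flip to black, move to (2,3). |black|=5
Step 7: on WHITE (2,3): turn R to S, flip to black, move to (3,3). |black|=6
Step 8: on WHITE (3,3): turn R to W, flip to black, move to (3,2). |black|=7

Answer: WHITE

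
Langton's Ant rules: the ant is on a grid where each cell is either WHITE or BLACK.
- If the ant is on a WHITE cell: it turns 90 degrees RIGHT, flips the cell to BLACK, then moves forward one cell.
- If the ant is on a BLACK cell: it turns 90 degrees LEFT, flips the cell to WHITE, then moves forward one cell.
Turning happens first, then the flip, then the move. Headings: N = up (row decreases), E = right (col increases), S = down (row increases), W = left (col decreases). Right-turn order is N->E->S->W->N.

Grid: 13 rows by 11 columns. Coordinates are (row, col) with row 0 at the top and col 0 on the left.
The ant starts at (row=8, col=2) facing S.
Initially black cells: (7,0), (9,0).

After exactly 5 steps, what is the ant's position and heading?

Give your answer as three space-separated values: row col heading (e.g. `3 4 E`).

Step 1: on WHITE (8,2): turn R to W, flip to black, move to (8,1). |black|=3
Step 2: on WHITE (8,1): turn R to N, flip to black, move to (7,1). |black|=4
Step 3: on WHITE (7,1): turn R to E, flip to black, move to (7,2). |black|=5
Step 4: on WHITE (7,2): turn R to S, flip to black, move to (8,2). |black|=6
Step 5: on BLACK (8,2): turn L to E, flip to white, move to (8,3). |black|=5

Answer: 8 3 E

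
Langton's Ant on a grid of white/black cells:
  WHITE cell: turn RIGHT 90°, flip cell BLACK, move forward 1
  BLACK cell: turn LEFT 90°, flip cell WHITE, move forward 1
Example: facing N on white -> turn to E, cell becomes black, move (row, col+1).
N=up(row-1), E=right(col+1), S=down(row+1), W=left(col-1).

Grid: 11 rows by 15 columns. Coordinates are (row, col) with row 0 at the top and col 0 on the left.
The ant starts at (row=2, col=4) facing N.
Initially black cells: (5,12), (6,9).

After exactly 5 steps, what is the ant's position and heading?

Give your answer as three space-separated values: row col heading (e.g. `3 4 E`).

Step 1: on WHITE (2,4): turn R to E, flip to black, move to (2,5). |black|=3
Step 2: on WHITE (2,5): turn R to S, flip to black, move to (3,5). |black|=4
Step 3: on WHITE (3,5): turn R to W, flip to black, move to (3,4). |black|=5
Step 4: on WHITE (3,4): turn R to N, flip to black, move to (2,4). |black|=6
Step 5: on BLACK (2,4): turn L to W, flip to white, move to (2,3). |black|=5

Answer: 2 3 W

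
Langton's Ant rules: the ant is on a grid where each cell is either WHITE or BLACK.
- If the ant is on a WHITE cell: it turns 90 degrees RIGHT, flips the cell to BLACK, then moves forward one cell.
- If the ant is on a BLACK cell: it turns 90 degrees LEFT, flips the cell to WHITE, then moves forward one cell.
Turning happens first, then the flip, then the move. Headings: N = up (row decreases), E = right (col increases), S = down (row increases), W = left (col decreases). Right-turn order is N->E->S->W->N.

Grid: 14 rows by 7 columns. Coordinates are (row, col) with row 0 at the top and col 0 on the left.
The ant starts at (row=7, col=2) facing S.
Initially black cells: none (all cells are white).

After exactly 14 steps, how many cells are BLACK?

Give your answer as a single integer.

Answer: 10

Derivation:
Step 1: on WHITE (7,2): turn R to W, flip to black, move to (7,1). |black|=1
Step 2: on WHITE (7,1): turn R to N, flip to black, move to (6,1). |black|=2
Step 3: on WHITE (6,1): turn R to E, flip to black, move to (6,2). |black|=3
Step 4: on WHITE (6,2): turn R to S, flip to black, move to (7,2). |black|=4
Step 5: on BLACK (7,2): turn L to E, flip to white, move to (7,3). |black|=3
Step 6: on WHITE (7,3): turn R to S, flip to black, move to (8,3). |black|=4
Step 7: on WHITE (8,3): turn R to W, flip to black, move to (8,2). |black|=5
Step 8: on WHITE (8,2): turn R to N, flip to black, move to (7,2). |black|=6
Step 9: on WHITE (7,2): turn R to E, flip to black, move to (7,3). |black|=7
Step 10: on BLACK (7,3): turn L to N, flip to white, move to (6,3). |black|=6
Step 11: on WHITE (6,3): turn R to E, flip to black, move to (6,4). |black|=7
Step 12: on WHITE (6,4): turn R to S, flip to black, move to (7,4). |black|=8
Step 13: on WHITE (7,4): turn R to W, flip to black, move to (7,3). |black|=9
Step 14: on WHITE (7,3): turn R to N, flip to black, move to (6,3). |black|=10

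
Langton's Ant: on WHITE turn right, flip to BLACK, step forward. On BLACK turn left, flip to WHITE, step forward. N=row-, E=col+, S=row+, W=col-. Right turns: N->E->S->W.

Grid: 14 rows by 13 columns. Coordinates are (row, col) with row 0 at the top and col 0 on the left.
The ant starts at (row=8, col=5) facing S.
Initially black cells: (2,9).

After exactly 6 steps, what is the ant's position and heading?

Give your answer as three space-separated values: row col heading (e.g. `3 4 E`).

Answer: 9 6 S

Derivation:
Step 1: on WHITE (8,5): turn R to W, flip to black, move to (8,4). |black|=2
Step 2: on WHITE (8,4): turn R to N, flip to black, move to (7,4). |black|=3
Step 3: on WHITE (7,4): turn R to E, flip to black, move to (7,5). |black|=4
Step 4: on WHITE (7,5): turn R to S, flip to black, move to (8,5). |black|=5
Step 5: on BLACK (8,5): turn L to E, flip to white, move to (8,6). |black|=4
Step 6: on WHITE (8,6): turn R to S, flip to black, move to (9,6). |black|=5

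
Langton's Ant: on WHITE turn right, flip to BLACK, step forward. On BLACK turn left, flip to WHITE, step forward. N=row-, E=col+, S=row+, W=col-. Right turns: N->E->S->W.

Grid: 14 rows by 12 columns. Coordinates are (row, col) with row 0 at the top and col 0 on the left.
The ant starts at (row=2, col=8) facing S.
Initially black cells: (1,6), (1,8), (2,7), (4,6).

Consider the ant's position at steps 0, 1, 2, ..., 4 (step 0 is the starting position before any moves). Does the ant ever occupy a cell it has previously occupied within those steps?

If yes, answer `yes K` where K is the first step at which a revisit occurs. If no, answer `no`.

Answer: no

Derivation:
Step 1: on WHITE (2,8): turn R to W, flip to black, move to (2,7). |black|=5 — new cell
Step 2: on BLACK (2,7): turn L to S, flip to white, move to (3,7). |black|=4 — new cell
Step 3: on WHITE (3,7): turn R to W, flip to black, move to (3,6). |black|=5 — new cell
Step 4: on WHITE (3,6): turn R to N, flip to black, move to (2,6). |black|=6 — new cell
No revisit within 4 steps.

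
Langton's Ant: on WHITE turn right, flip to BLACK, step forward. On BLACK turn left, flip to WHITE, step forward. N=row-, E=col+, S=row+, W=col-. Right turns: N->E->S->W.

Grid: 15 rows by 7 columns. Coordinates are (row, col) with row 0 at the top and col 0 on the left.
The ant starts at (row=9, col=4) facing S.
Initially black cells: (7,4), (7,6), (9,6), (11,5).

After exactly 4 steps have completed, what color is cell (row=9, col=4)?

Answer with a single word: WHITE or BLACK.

Answer: BLACK

Derivation:
Step 1: on WHITE (9,4): turn R to W, flip to black, move to (9,3). |black|=5
Step 2: on WHITE (9,3): turn R to N, flip to black, move to (8,3). |black|=6
Step 3: on WHITE (8,3): turn R to E, flip to black, move to (8,4). |black|=7
Step 4: on WHITE (8,4): turn R to S, flip to black, move to (9,4). |black|=8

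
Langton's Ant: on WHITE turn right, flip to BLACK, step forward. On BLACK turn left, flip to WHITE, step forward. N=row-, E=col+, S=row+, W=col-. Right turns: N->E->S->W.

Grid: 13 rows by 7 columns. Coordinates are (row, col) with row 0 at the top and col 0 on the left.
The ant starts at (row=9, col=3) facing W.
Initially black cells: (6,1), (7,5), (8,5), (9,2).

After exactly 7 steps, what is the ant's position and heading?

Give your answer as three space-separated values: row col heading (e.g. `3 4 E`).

Answer: 9 2 N

Derivation:
Step 1: on WHITE (9,3): turn R to N, flip to black, move to (8,3). |black|=5
Step 2: on WHITE (8,3): turn R to E, flip to black, move to (8,4). |black|=6
Step 3: on WHITE (8,4): turn R to S, flip to black, move to (9,4). |black|=7
Step 4: on WHITE (9,4): turn R to W, flip to black, move to (9,3). |black|=8
Step 5: on BLACK (9,3): turn L to S, flip to white, move to (10,3). |black|=7
Step 6: on WHITE (10,3): turn R to W, flip to black, move to (10,2). |black|=8
Step 7: on WHITE (10,2): turn R to N, flip to black, move to (9,2). |black|=9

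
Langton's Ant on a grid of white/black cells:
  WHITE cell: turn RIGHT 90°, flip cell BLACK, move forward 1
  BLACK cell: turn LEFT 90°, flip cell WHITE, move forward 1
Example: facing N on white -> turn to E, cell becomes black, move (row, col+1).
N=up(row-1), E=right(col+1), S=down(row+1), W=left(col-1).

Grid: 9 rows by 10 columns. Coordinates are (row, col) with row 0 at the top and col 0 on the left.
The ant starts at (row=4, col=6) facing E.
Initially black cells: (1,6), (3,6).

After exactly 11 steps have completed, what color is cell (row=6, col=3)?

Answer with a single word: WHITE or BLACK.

Answer: WHITE

Derivation:
Step 1: on WHITE (4,6): turn R to S, flip to black, move to (5,6). |black|=3
Step 2: on WHITE (5,6): turn R to W, flip to black, move to (5,5). |black|=4
Step 3: on WHITE (5,5): turn R to N, flip to black, move to (4,5). |black|=5
Step 4: on WHITE (4,5): turn R to E, flip to black, move to (4,6). |black|=6
Step 5: on BLACK (4,6): turn L to N, flip to white, move to (3,6). |black|=5
Step 6: on BLACK (3,6): turn L to W, flip to white, move to (3,5). |black|=4
Step 7: on WHITE (3,5): turn R to N, flip to black, move to (2,5). |black|=5
Step 8: on WHITE (2,5): turn R to E, flip to black, move to (2,6). |black|=6
Step 9: on WHITE (2,6): turn R to S, flip to black, move to (3,6). |black|=7
Step 10: on WHITE (3,6): turn R to W, flip to black, move to (3,5). |black|=8
Step 11: on BLACK (3,5): turn L to S, flip to white, move to (4,5). |black|=7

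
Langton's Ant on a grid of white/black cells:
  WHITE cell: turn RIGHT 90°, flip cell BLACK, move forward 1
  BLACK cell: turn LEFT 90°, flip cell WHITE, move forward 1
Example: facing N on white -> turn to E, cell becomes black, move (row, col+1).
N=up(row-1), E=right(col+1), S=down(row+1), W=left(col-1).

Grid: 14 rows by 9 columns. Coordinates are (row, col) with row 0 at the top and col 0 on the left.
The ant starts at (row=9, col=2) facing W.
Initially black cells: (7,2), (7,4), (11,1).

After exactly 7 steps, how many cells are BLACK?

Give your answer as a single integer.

Answer: 8

Derivation:
Step 1: on WHITE (9,2): turn R to N, flip to black, move to (8,2). |black|=4
Step 2: on WHITE (8,2): turn R to E, flip to black, move to (8,3). |black|=5
Step 3: on WHITE (8,3): turn R to S, flip to black, move to (9,3). |black|=6
Step 4: on WHITE (9,3): turn R to W, flip to black, move to (9,2). |black|=7
Step 5: on BLACK (9,2): turn L to S, flip to white, move to (10,2). |black|=6
Step 6: on WHITE (10,2): turn R to W, flip to black, move to (10,1). |black|=7
Step 7: on WHITE (10,1): turn R to N, flip to black, move to (9,1). |black|=8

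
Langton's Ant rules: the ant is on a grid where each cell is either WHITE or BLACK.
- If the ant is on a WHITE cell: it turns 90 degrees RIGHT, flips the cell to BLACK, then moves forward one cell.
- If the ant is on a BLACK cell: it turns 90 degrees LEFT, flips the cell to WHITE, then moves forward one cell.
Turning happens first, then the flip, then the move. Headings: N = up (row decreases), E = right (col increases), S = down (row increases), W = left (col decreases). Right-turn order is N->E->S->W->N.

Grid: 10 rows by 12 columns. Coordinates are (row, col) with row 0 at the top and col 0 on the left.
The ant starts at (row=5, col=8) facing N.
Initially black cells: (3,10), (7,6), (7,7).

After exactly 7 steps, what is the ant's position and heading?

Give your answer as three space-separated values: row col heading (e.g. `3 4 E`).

Step 1: on WHITE (5,8): turn R to E, flip to black, move to (5,9). |black|=4
Step 2: on WHITE (5,9): turn R to S, flip to black, move to (6,9). |black|=5
Step 3: on WHITE (6,9): turn R to W, flip to black, move to (6,8). |black|=6
Step 4: on WHITE (6,8): turn R to N, flip to black, move to (5,8). |black|=7
Step 5: on BLACK (5,8): turn L to W, flip to white, move to (5,7). |black|=6
Step 6: on WHITE (5,7): turn R to N, flip to black, move to (4,7). |black|=7
Step 7: on WHITE (4,7): turn R to E, flip to black, move to (4,8). |black|=8

Answer: 4 8 E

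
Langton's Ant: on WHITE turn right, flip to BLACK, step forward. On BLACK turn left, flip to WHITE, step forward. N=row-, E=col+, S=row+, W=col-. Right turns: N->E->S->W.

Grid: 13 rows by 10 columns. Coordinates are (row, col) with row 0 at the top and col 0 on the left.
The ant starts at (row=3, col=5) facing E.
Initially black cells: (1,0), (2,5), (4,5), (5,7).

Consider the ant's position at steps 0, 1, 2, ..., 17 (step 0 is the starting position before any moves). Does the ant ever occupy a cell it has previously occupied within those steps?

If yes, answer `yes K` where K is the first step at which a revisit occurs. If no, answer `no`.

Step 1: on WHITE (3,5): turn R to S, flip to black, move to (4,5). |black|=5 — new cell
Step 2: on BLACK (4,5): turn L to E, flip to white, move to (4,6). |black|=4 — new cell
Step 3: on WHITE (4,6): turn R to S, flip to black, move to (5,6). |black|=5 — new cell
Step 4: on WHITE (5,6): turn R to W, flip to black, move to (5,5). |black|=6 — new cell
Step 5: on WHITE (5,5): turn R to N, flip to black, move to (4,5). |black|=7 — REVISIT

Answer: yes 5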